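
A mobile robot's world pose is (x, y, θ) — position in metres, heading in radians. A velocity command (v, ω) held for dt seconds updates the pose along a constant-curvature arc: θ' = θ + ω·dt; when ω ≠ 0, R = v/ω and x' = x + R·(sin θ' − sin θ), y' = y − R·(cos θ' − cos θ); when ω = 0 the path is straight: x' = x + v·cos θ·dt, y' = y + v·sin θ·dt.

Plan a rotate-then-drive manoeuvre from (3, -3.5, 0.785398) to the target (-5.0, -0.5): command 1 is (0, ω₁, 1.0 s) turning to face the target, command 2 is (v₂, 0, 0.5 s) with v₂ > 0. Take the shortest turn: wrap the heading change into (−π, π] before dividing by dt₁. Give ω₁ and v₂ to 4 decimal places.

heading to target = atan2(-0.5−-3.5, -5−3) = 2.7828
Δθ = wrap(2.7828 − 0.7854) = 1.9974; ω₁ = Δθ/dt₁ = 1.9974
distance = √((-5−3)² + (-0.5−-3.5)²) = 8.5440; v₂ = distance/dt₂ = 17.0880

ω₁ = 1.9974, v₂ = 17.0880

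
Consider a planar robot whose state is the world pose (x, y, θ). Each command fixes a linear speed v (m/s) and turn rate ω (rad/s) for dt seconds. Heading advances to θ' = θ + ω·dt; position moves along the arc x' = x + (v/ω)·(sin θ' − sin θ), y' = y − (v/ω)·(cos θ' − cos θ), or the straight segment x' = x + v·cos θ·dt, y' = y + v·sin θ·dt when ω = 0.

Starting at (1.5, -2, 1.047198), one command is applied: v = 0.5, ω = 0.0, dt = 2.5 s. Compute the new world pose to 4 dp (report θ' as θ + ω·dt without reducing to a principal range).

θ' = 1.0472 + 0.0·2.5 = 1.0472
ω = 0 → straight: x' = 1.5 + 0.5·cos(1.0472)·2.5 = 2.1250
y' = -2 + 0.5·sin(1.0472)·2.5 = -0.9175

(2.1250, -0.9175, 1.0472)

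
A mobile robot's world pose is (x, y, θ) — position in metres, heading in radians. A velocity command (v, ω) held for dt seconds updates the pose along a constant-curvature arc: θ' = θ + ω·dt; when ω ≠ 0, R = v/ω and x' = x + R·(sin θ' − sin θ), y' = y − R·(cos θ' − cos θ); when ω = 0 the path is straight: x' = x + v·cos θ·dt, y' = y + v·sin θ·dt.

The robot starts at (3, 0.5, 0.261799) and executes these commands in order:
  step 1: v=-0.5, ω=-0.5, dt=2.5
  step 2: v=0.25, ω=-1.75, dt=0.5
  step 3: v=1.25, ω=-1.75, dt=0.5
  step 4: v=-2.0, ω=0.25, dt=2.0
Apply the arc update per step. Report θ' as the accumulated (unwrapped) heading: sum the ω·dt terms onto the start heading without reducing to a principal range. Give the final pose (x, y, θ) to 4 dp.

step 1: θ'=-0.9882 (R=1.0000) → pose (1.9061, 0.9157, -0.9882)
step 2: θ'=-1.8632 (R=-0.1429) → pose (1.9236, 0.7960, -1.8632)
step 3: θ'=-2.7382 (R=-0.7143) → pose (1.5201, 0.3449, -2.7382)
step 4: θ'=-2.2382 (R=-8.0000) → pose (4.6632, 2.7512, -2.2382)

(4.6632, 2.7512, -2.2382)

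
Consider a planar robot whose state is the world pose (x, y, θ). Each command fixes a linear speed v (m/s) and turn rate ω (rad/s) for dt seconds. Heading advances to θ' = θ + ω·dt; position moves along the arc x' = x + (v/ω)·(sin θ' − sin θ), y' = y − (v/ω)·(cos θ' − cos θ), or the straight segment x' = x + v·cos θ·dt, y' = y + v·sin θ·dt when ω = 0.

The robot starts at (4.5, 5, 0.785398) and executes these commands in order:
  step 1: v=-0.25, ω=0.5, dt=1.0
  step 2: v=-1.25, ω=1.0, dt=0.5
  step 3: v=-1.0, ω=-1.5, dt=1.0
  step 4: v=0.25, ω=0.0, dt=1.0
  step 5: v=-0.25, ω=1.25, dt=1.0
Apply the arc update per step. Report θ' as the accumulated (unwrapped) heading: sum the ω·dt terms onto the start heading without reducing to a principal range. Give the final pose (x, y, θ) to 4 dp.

step 1: θ'=1.2854 (R=-0.5000) → pose (4.3738, 4.7872, 1.2854)
step 2: θ'=1.7854 (R=-1.2500) → pose (4.3519, 4.1691, 1.7854)
step 3: θ'=0.2854 (R=0.6667) → pose (3.8882, 3.3874, 0.2854)
step 4: θ'=0.2854 (straight) → pose (4.1281, 3.4578, 0.2854)
step 5: θ'=1.5354 (R=-0.2000) → pose (3.9845, 3.2730, 1.5354)

(3.9845, 3.2730, 1.5354)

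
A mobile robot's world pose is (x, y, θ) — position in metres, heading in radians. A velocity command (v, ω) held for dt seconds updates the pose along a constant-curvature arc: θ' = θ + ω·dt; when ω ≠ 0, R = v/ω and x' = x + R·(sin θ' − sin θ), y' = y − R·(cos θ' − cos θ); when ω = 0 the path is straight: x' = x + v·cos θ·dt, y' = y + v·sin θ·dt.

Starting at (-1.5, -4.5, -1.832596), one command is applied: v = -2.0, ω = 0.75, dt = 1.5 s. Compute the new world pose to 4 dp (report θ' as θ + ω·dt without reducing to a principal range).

θ' = -1.8326 + 0.75·1.5 = -0.7076
R = v/ω = -2.0/0.75 = -2.6667
x' = -1.5 + -2.6667·(sin -0.7076 − sin -1.8326) = -2.3424
y' = -4.5 − -2.6667·(cos -0.7076 − cos -1.8326) = -1.7833

(-2.3424, -1.7833, -0.7076)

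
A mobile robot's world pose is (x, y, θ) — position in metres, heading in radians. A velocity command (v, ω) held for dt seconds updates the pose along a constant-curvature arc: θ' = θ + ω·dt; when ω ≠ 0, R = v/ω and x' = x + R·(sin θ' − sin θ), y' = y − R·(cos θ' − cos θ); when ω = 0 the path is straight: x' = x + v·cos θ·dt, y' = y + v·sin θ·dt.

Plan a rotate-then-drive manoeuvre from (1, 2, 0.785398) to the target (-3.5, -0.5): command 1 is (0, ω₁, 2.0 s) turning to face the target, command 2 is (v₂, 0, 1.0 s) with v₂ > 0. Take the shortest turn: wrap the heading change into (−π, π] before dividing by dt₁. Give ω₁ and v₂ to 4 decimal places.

ω₁ = 1.4316, v₂ = 5.1478

heading to target = atan2(-0.5−2, -3.5−1) = -2.6345
Δθ = wrap(-2.6345 − 0.7854) = 2.8633; ω₁ = Δθ/dt₁ = 1.4316
distance = √((-3.5−1)² + (-0.5−2)²) = 5.1478; v₂ = distance/dt₂ = 5.1478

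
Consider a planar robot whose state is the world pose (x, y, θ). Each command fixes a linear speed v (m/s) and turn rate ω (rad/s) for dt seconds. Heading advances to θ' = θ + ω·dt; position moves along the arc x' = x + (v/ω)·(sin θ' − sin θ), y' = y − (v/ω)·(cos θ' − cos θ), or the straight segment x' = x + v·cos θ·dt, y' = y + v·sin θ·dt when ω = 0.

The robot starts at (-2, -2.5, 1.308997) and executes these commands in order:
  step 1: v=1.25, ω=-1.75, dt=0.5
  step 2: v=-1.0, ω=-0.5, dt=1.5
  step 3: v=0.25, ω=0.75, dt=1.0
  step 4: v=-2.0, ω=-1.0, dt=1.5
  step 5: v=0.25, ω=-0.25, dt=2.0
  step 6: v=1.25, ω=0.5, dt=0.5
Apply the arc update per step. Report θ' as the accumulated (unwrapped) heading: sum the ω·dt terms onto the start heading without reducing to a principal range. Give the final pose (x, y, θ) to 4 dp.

(-5.2153, -2.3584, -1.3160)

step 1: θ'=0.4340 (R=-0.7143) → pose (-1.6104, -2.0368, 0.4340)
step 2: θ'=-0.3160 (R=2.0000) → pose (-3.0730, -2.1232, -0.3160)
step 3: θ'=0.4340 (R=0.3333) → pose (-2.8292, -2.1088, 0.4340)
step 4: θ'=-1.0660 (R=2.0000) → pose (-5.4207, -1.2615, -1.0660)
step 5: θ'=-1.5660 (R=-1.0000) → pose (-5.2960, -1.7403, -1.5660)
step 6: θ'=-1.3160 (R=2.5000) → pose (-5.2153, -2.3584, -1.3160)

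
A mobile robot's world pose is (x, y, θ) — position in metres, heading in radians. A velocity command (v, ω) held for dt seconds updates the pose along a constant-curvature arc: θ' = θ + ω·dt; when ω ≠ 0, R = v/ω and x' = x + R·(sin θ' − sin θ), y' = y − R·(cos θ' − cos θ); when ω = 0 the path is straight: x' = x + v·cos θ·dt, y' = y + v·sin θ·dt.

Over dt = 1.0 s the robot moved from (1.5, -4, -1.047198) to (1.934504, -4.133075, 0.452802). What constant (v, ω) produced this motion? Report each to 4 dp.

Δθ = 0.452802 − -1.047198 = 1.500000
ω = Δθ/dt = 1.500000/1.0 = 1.5000
R = Δx/(sin θ' − sin θ) = 0.3333
v = R·ω = 0.3333·1.5000 = 0.5000

v = 0.5000, ω = 1.5000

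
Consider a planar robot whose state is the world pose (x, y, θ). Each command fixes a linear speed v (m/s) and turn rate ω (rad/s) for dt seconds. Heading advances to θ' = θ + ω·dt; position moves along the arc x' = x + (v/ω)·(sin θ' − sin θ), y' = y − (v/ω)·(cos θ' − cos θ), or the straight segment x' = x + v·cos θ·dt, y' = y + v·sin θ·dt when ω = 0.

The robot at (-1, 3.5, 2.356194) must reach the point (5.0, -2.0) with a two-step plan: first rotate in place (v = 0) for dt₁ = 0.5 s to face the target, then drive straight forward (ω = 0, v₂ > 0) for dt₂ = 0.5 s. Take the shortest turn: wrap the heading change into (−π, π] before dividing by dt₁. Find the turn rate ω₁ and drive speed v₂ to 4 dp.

ω₁ = -6.1963, v₂ = 16.2788

heading to target = atan2(-2−3.5, 5−-1) = -0.7419
Δθ = wrap(-0.7419 − 2.3562) = -3.0981; ω₁ = Δθ/dt₁ = -6.1963
distance = √((5−-1)² + (-2−3.5)²) = 8.1394; v₂ = distance/dt₂ = 16.2788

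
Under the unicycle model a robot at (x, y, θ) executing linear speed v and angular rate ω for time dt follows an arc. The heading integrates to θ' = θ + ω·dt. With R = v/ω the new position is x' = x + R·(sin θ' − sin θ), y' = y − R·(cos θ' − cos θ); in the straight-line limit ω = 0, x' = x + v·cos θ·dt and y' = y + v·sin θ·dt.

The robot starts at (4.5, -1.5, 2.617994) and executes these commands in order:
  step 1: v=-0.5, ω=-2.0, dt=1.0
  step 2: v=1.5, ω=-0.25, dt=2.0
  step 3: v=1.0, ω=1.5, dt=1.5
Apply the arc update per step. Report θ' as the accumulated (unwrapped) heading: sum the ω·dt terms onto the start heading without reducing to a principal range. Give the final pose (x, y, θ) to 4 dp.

(7.6773, 0.2867, 2.3680)

step 1: θ'=0.6180 (R=0.2500) → pose (4.5199, -1.9203, 0.6180)
step 2: θ'=0.1180 (R=-6.0000) → pose (7.2899, -0.8522, 0.1180)
step 3: θ'=2.3680 (R=0.6667) → pose (7.6773, 0.2867, 2.3680)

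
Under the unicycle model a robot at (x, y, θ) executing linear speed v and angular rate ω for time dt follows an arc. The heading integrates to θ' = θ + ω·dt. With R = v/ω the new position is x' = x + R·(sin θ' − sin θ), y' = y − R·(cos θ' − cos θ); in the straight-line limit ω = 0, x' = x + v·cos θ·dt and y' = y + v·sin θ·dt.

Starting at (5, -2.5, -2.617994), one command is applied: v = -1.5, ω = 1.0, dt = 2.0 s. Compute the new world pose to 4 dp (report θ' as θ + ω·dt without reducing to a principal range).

(5.1191, 0.0216, -0.6180)

θ' = -2.6180 + 1.0·2.0 = -0.6180
R = v/ω = -1.5/1.0 = -1.5000
x' = 5 + -1.5000·(sin -0.6180 − sin -2.6180) = 5.1191
y' = -2.5 − -1.5000·(cos -0.6180 − cos -2.6180) = 0.0216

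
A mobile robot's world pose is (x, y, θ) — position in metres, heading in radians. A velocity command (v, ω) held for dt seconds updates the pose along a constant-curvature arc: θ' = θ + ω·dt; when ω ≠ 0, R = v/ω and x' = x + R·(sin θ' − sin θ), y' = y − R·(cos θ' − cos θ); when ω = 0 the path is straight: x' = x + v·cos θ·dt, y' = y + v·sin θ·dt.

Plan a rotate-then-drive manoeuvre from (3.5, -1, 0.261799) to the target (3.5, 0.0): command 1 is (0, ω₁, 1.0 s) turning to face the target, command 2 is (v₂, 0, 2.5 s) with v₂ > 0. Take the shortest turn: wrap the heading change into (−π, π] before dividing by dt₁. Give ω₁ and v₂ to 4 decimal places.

ω₁ = 1.3090, v₂ = 0.4000

heading to target = atan2(0−-1, 3.5−3.5) = 1.5708
Δθ = wrap(1.5708 − 0.2618) = 1.3090; ω₁ = Δθ/dt₁ = 1.3090
distance = √((3.5−3.5)² + (0−-1)²) = 1.0000; v₂ = distance/dt₂ = 0.4000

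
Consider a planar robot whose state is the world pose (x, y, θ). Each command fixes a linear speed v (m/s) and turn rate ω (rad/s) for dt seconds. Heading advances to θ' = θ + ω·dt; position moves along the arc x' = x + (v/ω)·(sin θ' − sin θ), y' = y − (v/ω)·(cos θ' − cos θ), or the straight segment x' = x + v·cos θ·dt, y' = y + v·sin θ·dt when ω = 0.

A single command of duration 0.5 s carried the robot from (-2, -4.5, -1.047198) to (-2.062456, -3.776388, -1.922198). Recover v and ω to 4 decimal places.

v = -1.5000, ω = -1.7500

Δθ = -1.922198 − -1.047198 = -0.875000
ω = Δθ/dt = -0.875000/0.5 = -1.7500
R = −Δy/(cos θ' − cos θ) = 0.8571
v = R·ω = 0.8571·-1.7500 = -1.5000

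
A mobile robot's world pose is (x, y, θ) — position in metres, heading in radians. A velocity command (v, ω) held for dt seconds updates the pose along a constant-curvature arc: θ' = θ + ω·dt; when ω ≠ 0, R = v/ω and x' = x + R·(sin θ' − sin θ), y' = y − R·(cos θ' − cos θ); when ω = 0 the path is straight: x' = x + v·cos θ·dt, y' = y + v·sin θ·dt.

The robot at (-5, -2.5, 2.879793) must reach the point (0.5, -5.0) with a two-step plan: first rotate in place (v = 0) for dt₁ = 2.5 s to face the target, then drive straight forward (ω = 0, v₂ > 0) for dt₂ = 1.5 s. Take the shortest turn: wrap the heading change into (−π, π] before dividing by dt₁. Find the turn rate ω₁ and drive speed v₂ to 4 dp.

heading to target = atan2(-5−-2.5, 0.5−-5) = -0.4266
Δθ = wrap(-0.4266 − 2.8798) = 2.9768; ω₁ = Δθ/dt₁ = 1.1907
distance = √((0.5−-5)² + (-5−-2.5)²) = 6.0415; v₂ = distance/dt₂ = 4.0277

ω₁ = 1.1907, v₂ = 4.0277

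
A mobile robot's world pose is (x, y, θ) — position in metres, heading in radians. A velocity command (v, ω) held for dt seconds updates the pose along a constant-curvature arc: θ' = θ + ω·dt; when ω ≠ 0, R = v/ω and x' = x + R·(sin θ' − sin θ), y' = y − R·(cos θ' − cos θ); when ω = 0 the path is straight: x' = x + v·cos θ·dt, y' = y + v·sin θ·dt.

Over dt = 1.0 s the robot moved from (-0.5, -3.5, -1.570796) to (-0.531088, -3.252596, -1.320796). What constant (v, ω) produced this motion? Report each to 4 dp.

Δθ = -1.320796 − -1.570796 = 0.250000
ω = Δθ/dt = 0.250000/1.0 = 0.2500
R = −Δy/(cos θ' − cos θ) = -1.0000
v = R·ω = -1.0000·0.2500 = -0.2500

v = -0.2500, ω = 0.2500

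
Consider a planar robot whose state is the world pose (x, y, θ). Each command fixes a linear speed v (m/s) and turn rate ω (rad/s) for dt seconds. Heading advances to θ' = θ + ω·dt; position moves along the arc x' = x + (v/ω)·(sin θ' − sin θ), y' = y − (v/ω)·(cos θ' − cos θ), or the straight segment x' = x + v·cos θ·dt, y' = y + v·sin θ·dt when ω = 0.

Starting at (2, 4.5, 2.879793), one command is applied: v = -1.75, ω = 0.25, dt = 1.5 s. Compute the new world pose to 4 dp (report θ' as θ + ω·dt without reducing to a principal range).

θ' = 2.8798 + 0.25·1.5 = 3.2548
R = v/ω = -1.75/0.25 = -7.0000
x' = 2 + -7.0000·(sin 3.2548 − sin 2.8798) = 4.6024
y' = 4.5 − -7.0000·(cos 3.2548 − cos 2.8798) = 4.3063

(4.6024, 4.3063, 3.2548)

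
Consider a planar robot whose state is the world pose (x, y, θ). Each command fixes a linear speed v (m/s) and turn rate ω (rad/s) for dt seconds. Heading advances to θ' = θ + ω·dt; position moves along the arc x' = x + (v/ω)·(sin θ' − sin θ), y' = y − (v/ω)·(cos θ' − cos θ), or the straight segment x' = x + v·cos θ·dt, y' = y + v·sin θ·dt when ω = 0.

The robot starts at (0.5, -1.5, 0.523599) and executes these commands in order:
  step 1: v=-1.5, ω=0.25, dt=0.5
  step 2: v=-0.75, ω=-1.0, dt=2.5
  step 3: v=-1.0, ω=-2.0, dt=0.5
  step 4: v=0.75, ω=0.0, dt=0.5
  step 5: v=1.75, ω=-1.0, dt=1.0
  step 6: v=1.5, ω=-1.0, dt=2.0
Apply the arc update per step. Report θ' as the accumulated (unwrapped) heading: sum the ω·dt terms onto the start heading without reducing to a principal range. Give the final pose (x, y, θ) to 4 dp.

step 1: θ'=0.6486 (R=-6.0000) → pose (-0.1244, -1.9146, 0.6486)
step 2: θ'=-1.8514 (R=0.7500) → pose (-1.2981, -1.1092, -1.8514)
step 3: θ'=-2.8514 (R=0.5000) → pose (-0.9608, -0.7685, -2.8514)
step 4: θ'=-2.8514 (straight) → pose (-1.3201, -0.8758, -2.8514)
step 5: θ'=-3.8514 (R=-1.7500) → pose (-2.9613, -0.5264, -3.8514)
step 6: θ'=-5.8514 (R=-1.5000) → pose (-2.6115, 1.9737, -5.8514)

(-2.6115, 1.9737, -5.8514)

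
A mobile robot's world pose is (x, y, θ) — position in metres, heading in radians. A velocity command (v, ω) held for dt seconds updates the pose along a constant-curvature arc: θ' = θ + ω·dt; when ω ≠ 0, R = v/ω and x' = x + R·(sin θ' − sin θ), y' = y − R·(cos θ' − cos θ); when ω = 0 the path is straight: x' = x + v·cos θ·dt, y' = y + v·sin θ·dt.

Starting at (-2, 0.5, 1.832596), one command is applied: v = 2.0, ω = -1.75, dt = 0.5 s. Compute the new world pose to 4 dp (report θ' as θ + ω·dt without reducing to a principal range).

θ' = 1.8326 + -1.75·0.5 = 0.9576
R = v/ω = 2.0/-1.75 = -1.1429
x' = -2 + -1.1429·(sin 0.9576 − sin 1.8326) = -1.8307
y' = 0.5 − -1.1429·(cos 0.9576 − cos 1.8326) = 1.4535

(-1.8307, 1.4535, 0.9576)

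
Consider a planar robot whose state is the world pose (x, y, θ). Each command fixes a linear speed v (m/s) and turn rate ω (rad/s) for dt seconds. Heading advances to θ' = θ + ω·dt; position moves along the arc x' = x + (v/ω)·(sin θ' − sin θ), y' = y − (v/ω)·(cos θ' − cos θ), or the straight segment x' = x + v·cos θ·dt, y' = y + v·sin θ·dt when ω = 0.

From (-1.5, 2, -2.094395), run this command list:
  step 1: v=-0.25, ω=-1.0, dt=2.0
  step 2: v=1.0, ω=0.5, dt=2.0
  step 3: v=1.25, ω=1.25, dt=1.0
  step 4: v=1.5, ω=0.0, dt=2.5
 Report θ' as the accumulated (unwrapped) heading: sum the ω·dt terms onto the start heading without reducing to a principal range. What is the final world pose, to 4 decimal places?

step 1: θ'=-4.0944 (R=0.2500) → pose (-1.0797, 2.0199, -4.0944)
step 2: θ'=-3.0944 (R=2.0000) → pose (-2.8042, 2.8588, -3.0944)
step 3: θ'=-1.8444 (R=1.0000) → pose (-3.7198, 2.1301, -1.8444)
step 4: θ'=-1.8444 (straight) → pose (-4.7330, -1.4804, -1.8444)

(-4.7330, -1.4804, -1.8444)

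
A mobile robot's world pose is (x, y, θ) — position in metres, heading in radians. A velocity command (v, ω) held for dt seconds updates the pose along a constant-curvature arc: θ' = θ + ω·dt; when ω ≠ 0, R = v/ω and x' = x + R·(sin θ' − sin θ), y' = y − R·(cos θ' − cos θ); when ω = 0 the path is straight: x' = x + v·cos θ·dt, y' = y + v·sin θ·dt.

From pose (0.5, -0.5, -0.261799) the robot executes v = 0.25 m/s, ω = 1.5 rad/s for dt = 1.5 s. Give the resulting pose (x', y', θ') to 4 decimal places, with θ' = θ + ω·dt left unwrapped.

(0.6955, -0.2714, 1.9882)

θ' = -0.2618 + 1.5·1.5 = 1.9882
R = v/ω = 0.25/1.5 = 0.1667
x' = 0.5 + 0.1667·(sin 1.9882 − sin -0.2618) = 0.6955
y' = -0.5 − 0.1667·(cos 1.9882 − cos -0.2618) = -0.2714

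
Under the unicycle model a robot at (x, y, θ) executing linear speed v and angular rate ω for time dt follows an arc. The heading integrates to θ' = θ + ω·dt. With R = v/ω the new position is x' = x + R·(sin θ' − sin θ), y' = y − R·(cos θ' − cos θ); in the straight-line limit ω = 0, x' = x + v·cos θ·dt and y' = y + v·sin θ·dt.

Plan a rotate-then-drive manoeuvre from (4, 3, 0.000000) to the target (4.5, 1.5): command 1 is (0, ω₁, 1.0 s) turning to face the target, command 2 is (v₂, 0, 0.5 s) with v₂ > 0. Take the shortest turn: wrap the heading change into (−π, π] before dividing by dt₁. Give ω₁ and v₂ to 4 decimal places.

ω₁ = -1.2490, v₂ = 3.1623

heading to target = atan2(1.5−3, 4.5−4) = -1.2490
Δθ = wrap(-1.2490 − 0.0000) = -1.2490; ω₁ = Δθ/dt₁ = -1.2490
distance = √((4.5−4)² + (1.5−3)²) = 1.5811; v₂ = distance/dt₂ = 3.1623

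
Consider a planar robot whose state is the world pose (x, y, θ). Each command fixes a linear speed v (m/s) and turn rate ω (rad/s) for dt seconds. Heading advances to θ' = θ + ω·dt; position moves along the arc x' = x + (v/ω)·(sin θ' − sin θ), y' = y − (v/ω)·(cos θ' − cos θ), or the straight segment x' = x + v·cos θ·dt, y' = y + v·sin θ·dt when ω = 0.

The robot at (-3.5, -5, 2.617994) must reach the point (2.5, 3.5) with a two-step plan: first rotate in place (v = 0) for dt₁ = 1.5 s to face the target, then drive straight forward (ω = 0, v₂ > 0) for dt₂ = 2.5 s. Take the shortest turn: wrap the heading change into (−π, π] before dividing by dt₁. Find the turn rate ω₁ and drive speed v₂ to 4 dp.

heading to target = atan2(3.5−-5, 2.5−-3.5) = 0.9561
Δθ = wrap(0.9561 − 2.6180) = -1.6619; ω₁ = Δθ/dt₁ = -1.1079
distance = √((2.5−-3.5)² + (3.5−-5)²) = 10.4043; v₂ = distance/dt₂ = 4.1617

ω₁ = -1.1079, v₂ = 4.1617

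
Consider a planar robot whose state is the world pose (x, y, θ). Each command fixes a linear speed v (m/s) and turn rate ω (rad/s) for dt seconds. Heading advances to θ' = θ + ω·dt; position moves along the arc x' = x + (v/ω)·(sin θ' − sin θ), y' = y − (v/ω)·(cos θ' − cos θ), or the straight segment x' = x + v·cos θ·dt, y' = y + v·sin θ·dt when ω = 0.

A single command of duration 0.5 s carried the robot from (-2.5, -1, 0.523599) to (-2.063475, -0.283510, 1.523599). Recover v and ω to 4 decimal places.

Δθ = 1.523599 − 0.523599 = 1.000000
ω = Δθ/dt = 1.000000/0.5 = 2.0000
R = −Δy/(cos θ' − cos θ) = 0.8750
v = R·ω = 0.8750·2.0000 = 1.7500

v = 1.7500, ω = 2.0000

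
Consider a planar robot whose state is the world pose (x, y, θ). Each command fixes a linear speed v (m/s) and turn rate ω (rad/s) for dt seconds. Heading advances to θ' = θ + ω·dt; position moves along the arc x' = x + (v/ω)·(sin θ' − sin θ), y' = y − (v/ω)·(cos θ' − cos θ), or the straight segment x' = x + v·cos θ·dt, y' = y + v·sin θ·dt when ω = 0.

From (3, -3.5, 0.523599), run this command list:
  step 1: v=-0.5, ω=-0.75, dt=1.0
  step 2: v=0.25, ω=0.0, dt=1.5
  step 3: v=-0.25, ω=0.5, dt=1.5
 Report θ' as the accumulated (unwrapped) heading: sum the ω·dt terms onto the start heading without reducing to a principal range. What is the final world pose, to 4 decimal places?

step 1: θ'=-0.2264 (R=0.6667) → pose (2.5170, -3.5723, -0.2264)
step 2: θ'=-0.2264 (straight) → pose (2.8824, -3.6565, -0.2264)
step 3: θ'=0.5236 (R=-0.5000) → pose (2.5202, -3.7107, 0.5236)

(2.5202, -3.7107, 0.5236)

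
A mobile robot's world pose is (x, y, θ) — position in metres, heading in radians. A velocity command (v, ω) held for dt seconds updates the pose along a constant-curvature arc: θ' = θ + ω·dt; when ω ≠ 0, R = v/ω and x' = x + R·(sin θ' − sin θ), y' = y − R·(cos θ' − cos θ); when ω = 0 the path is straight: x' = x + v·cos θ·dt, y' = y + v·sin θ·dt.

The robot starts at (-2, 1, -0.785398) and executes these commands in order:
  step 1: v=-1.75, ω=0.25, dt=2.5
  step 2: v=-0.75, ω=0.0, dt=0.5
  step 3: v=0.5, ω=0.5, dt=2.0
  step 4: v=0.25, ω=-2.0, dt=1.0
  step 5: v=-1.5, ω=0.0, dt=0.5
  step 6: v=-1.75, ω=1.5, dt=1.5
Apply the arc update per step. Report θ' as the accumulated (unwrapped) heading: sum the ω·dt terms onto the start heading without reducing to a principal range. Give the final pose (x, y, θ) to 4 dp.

(-7.4934, 4.0683, 1.0896)

step 1: θ'=-0.1604 (R=-7.0000) → pose (-5.8318, 2.9604, -0.1604)
step 2: θ'=-0.1604 (straight) → pose (-6.2020, 3.0203, -0.1604)
step 3: θ'=0.8396 (R=1.0000) → pose (-5.2979, 3.3397, 0.8396)
step 4: θ'=-1.1604 (R=-0.1250) → pose (-5.0902, 3.3061, -1.1604)
step 5: θ'=-1.1604 (straight) → pose (-5.3894, 3.9938, -1.1604)
step 6: θ'=1.0896 (R=-1.1667) → pose (-7.4934, 4.0683, 1.0896)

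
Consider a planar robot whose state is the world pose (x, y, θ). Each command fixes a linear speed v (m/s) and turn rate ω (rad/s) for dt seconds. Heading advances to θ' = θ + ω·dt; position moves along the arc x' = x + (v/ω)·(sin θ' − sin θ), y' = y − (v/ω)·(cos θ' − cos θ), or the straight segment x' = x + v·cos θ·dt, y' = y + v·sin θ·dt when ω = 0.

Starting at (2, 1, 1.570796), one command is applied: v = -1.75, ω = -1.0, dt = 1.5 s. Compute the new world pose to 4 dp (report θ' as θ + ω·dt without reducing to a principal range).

(0.3738, -0.7456, 0.0708)

θ' = 1.5708 + -1.0·1.5 = 0.0708
R = v/ω = -1.75/-1.0 = 1.7500
x' = 2 + 1.7500·(sin 0.0708 − sin 1.5708) = 0.3738
y' = 1 − 1.7500·(cos 0.0708 − cos 1.5708) = -0.7456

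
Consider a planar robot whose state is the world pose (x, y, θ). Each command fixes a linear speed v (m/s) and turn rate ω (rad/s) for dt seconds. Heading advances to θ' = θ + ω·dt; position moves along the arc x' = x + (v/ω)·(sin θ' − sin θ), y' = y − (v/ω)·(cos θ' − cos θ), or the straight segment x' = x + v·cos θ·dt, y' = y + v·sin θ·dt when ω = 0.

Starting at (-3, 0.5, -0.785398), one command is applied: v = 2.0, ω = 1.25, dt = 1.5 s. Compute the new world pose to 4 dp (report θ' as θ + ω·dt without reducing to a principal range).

θ' = -0.7854 + 1.25·1.5 = 1.0896
R = v/ω = 2.0/1.25 = 1.6000
x' = -3 + 1.6000·(sin 1.0896 − sin -0.7854) = -0.4503
y' = 0.5 − 1.6000·(cos 1.0896 − cos -0.7854) = 0.8908

(-0.4503, 0.8908, 1.0896)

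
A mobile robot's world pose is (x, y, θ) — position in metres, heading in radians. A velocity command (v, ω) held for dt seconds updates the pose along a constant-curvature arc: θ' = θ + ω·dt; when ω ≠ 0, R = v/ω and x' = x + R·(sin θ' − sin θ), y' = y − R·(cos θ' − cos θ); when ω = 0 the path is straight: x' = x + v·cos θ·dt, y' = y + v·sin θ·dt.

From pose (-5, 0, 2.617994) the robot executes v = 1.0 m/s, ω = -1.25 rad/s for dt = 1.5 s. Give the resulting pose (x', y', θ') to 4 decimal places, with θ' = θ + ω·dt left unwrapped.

θ' = 2.6180 + -1.25·1.5 = 0.7430
R = v/ω = 1.0/-1.25 = -0.8000
x' = -5 + -0.8000·(sin 0.7430 − sin 2.6180) = -5.1412
y' = 0 − -0.8000·(cos 0.7430 − cos 2.6180) = 1.2820

(-5.1412, 1.2820, 0.7430)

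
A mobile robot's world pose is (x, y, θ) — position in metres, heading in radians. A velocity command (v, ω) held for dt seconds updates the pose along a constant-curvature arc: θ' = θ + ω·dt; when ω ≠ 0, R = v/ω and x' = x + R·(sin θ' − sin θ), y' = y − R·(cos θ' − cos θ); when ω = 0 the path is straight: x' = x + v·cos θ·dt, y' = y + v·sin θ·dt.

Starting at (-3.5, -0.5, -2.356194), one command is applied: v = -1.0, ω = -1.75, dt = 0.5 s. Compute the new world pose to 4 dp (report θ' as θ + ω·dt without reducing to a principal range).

θ' = -2.3562 + -1.75·0.5 = -3.2312
R = v/ω = -1.0/-1.75 = 0.5714
x' = -3.5 + 0.5714·(sin -3.2312 − sin -2.3562) = -3.0448
y' = -0.5 − 0.5714·(cos -3.2312 − cos -2.3562) = -0.3349

(-3.0448, -0.3349, -3.2312)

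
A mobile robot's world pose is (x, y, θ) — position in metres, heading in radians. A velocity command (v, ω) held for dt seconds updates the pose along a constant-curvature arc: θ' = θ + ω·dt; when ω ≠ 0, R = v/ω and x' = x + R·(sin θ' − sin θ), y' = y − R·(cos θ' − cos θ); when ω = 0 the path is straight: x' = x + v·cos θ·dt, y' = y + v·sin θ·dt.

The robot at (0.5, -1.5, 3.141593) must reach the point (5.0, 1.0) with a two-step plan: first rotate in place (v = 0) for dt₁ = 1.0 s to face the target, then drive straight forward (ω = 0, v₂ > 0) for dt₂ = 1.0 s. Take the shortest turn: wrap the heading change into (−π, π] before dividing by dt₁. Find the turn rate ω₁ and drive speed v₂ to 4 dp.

ω₁ = -2.6345, v₂ = 5.1478

heading to target = atan2(1−-1.5, 5−0.5) = 0.5071
Δθ = wrap(0.5071 − 3.1416) = -2.6345; ω₁ = Δθ/dt₁ = -2.6345
distance = √((5−0.5)² + (1−-1.5)²) = 5.1478; v₂ = distance/dt₂ = 5.1478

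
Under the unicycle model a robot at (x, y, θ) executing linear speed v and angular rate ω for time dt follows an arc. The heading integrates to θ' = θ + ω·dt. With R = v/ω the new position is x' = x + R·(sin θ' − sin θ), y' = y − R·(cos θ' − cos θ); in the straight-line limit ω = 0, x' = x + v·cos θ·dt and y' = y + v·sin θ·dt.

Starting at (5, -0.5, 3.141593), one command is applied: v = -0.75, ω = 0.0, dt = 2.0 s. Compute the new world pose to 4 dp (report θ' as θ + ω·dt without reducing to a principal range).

θ' = 3.1416 + 0.0·2.0 = 3.1416
ω = 0 → straight: x' = 5 + -0.75·cos(3.1416)·2.0 = 6.5000
y' = -0.5 + -0.75·sin(3.1416)·2.0 = -0.5000

(6.5000, -0.5000, 3.1416)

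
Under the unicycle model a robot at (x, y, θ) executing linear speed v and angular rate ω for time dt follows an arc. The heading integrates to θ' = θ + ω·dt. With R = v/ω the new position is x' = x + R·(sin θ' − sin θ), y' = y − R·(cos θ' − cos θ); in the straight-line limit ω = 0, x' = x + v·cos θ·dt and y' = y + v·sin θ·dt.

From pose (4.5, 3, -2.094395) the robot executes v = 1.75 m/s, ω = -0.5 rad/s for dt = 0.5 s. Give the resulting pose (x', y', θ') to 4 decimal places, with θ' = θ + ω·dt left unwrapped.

(3.9728, 2.3045, -2.3444)

θ' = -2.0944 + -0.5·0.5 = -2.3444
R = v/ω = 1.75/-0.5 = -3.5000
x' = 4.5 + -3.5000·(sin -2.3444 − sin -2.0944) = 3.9728
y' = 3 − -3.5000·(cos -2.3444 − cos -2.0944) = 2.3045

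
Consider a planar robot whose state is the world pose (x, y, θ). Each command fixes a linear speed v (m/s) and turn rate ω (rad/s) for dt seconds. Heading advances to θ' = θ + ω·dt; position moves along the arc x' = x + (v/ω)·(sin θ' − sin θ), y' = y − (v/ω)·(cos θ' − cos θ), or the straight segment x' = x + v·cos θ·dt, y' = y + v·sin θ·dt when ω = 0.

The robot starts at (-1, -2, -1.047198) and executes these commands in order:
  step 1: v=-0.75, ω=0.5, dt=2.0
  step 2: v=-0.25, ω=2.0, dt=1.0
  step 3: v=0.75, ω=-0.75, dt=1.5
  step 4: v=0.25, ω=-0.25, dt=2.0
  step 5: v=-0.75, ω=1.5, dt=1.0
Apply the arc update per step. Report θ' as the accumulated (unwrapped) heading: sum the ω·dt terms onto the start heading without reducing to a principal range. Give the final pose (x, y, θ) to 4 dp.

step 1: θ'=-0.0472 (R=-1.5000) → pose (-2.2283, -1.2517, -0.0472)
step 2: θ'=1.9528 (R=-0.1250) → pose (-2.3502, -1.4231, 1.9528)
step 3: θ'=0.8278 (R=-1.0000) → pose (-2.1587, -0.3739, 0.8278)
step 4: θ'=0.3278 (R=-1.0000) → pose (-1.7442, -0.1036, 0.3278)
step 5: θ'=1.8278 (R=-0.5000) → pose (-2.0668, -0.7041, 1.8278)

(-2.0668, -0.7041, 1.8278)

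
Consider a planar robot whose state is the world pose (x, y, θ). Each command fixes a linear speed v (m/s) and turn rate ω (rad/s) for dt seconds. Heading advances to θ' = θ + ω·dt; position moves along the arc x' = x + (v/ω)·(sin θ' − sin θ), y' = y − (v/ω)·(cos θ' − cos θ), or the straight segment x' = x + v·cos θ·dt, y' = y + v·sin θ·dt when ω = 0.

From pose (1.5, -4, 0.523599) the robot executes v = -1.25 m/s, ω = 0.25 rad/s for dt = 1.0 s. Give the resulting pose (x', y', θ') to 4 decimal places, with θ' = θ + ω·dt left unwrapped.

(0.5064, -4.7531, 0.7736)

θ' = 0.5236 + 0.25·1.0 = 0.7736
R = v/ω = -1.25/0.25 = -5.0000
x' = 1.5 + -5.0000·(sin 0.7736 − sin 0.5236) = 0.5064
y' = -4 − -5.0000·(cos 0.7736 − cos 0.5236) = -4.7531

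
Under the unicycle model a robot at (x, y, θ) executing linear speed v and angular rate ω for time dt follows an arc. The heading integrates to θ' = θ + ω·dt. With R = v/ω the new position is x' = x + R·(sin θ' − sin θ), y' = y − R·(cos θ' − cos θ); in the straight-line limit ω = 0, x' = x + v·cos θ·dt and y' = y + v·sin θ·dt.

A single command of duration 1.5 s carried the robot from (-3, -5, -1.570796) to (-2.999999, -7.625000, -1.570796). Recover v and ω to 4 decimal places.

v = 1.7500, ω = 0.0000

Δθ = -1.570796 − -1.570796 = 0.000000
ω = Δθ/dt = 0.000000/1.5 = 0.0000
ω = 0 → v = (Δx·cos θ + Δy·sin θ)/dt = 1.7500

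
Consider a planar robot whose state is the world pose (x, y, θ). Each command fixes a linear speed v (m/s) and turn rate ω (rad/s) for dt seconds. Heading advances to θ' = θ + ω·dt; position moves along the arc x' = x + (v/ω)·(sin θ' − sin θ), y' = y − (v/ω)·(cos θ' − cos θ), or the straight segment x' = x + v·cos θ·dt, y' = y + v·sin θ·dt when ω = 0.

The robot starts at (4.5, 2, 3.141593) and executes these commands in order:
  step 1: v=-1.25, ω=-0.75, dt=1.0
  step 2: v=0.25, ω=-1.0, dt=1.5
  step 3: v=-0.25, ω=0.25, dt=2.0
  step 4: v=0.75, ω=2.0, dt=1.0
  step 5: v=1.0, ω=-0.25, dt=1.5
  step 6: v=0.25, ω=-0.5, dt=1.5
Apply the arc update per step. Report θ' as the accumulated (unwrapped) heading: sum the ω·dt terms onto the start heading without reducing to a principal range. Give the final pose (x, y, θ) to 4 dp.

(3.1345, 1.9555, 2.2666)

step 1: θ'=2.3916 (R=1.6667) → pose (5.6361, 1.5528, 2.3916)
step 2: θ'=0.8916 (R=-0.2500) → pose (5.6120, 1.8928, 0.8916)
step 3: θ'=1.3916 (R=-1.0000) → pose (5.4060, 1.4429, 1.3916)
step 4: θ'=3.3916 (R=0.3750) → pose (4.9443, 1.8730, 3.3916)
step 5: θ'=3.0166 (R=-4.0000) → pose (3.4560, 1.7799, 3.0166)
step 6: θ'=2.2666 (R=-0.5000) → pose (3.1345, 1.9555, 2.2666)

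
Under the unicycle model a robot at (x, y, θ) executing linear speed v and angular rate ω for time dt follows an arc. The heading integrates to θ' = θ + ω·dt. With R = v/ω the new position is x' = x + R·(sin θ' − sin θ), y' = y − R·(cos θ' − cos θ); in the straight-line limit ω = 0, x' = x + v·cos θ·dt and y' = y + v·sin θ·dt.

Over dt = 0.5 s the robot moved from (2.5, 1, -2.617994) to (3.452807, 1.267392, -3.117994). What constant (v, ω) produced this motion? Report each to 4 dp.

v = -2.0000, ω = -1.0000

Δθ = -3.117994 − -2.617994 = -0.500000
ω = Δθ/dt = -0.500000/0.5 = -1.0000
R = Δx/(sin θ' − sin θ) = 2.0000
v = R·ω = 2.0000·-1.0000 = -2.0000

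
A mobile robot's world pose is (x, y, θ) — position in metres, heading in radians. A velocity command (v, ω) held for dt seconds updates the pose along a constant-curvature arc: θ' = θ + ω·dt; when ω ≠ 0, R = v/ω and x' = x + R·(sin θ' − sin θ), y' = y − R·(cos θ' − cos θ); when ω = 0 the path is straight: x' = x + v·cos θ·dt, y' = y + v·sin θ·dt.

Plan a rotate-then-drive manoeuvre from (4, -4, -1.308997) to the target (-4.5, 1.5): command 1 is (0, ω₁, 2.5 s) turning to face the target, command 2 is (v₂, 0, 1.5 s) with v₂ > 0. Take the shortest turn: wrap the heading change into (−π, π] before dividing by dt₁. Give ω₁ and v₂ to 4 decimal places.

ω₁ = -0.9628, v₂ = 6.7495

heading to target = atan2(1.5−-4, -4.5−4) = 2.5673
Δθ = wrap(2.5673 − -1.3090) = -2.4069; ω₁ = Δθ/dt₁ = -0.9628
distance = √((-4.5−4)² + (1.5−-4)²) = 10.1242; v₂ = distance/dt₂ = 6.7495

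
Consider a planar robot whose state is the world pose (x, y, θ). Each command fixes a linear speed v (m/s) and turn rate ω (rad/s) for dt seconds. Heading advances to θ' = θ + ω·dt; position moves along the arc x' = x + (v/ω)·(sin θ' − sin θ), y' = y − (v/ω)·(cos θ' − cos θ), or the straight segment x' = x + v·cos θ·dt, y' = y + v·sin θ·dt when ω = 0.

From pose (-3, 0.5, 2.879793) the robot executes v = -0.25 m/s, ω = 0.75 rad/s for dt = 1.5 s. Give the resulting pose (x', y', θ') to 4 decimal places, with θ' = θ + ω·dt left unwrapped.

(-2.6604, 0.6053, 4.0048)

θ' = 2.8798 + 0.75·1.5 = 4.0048
R = v/ω = -0.25/0.75 = -0.3333
x' = -3 + -0.3333·(sin 4.0048 − sin 2.8798) = -2.6604
y' = 0.5 − -0.3333·(cos 4.0048 − cos 2.8798) = 0.6053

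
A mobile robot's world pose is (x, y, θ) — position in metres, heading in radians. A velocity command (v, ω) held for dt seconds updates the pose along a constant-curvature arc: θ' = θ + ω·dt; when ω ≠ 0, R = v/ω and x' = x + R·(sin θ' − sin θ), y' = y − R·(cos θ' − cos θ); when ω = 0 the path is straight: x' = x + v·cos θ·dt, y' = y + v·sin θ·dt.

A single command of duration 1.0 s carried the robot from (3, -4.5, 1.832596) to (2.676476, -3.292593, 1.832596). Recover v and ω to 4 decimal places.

v = 1.2500, ω = 0.0000

Δθ = 1.832596 − 1.832596 = 0.000000
ω = Δθ/dt = 0.000000/1.0 = 0.0000
ω = 0 → v = (Δx·cos θ + Δy·sin θ)/dt = 1.2500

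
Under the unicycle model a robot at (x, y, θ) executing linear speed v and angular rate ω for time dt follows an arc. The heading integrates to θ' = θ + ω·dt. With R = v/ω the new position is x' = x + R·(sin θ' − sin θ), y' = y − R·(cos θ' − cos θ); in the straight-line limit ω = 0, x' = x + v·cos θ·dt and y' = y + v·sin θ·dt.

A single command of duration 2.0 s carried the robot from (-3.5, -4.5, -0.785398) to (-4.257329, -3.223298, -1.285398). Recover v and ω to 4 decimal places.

v = -0.7500, ω = -0.2500

Δθ = -1.285398 − -0.785398 = -0.500000
ω = Δθ/dt = -0.500000/2.0 = -0.2500
R = −Δy/(cos θ' − cos θ) = 3.0000
v = R·ω = 3.0000·-0.2500 = -0.7500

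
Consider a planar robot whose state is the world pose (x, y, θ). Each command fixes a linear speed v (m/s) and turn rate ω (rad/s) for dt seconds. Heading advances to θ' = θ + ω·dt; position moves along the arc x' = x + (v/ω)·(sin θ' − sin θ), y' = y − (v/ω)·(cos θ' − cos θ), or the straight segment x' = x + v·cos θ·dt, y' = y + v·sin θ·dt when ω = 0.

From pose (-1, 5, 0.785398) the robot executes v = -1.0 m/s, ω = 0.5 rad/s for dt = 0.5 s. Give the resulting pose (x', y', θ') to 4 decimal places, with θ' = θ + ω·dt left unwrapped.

(-1.3059, 4.6062, 1.0354)

θ' = 0.7854 + 0.5·0.5 = 1.0354
R = v/ω = -1.0/0.5 = -2.0000
x' = -1 + -2.0000·(sin 1.0354 − sin 0.7854) = -1.3059
y' = 5 − -2.0000·(cos 1.0354 − cos 0.7854) = 4.6062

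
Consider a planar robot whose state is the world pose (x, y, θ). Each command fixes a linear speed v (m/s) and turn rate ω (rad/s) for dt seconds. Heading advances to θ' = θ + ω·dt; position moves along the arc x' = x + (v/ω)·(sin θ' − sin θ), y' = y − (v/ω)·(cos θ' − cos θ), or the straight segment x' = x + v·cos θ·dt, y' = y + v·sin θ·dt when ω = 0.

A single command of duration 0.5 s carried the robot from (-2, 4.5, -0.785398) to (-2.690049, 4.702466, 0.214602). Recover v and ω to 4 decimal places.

Δθ = 0.214602 − -0.785398 = 1.000000
ω = Δθ/dt = 1.000000/0.5 = 2.0000
R = Δx/(sin θ' − sin θ) = -0.7500
v = R·ω = -0.7500·2.0000 = -1.5000

v = -1.5000, ω = 2.0000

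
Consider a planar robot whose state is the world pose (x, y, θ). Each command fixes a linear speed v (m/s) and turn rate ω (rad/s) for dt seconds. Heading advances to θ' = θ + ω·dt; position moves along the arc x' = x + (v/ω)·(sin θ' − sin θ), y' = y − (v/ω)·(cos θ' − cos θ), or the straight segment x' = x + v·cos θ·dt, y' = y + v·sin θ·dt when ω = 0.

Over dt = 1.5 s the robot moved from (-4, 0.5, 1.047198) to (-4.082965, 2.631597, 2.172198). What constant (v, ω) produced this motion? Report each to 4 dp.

Δθ = 2.172198 − 1.047198 = 1.125000
ω = Δθ/dt = 1.125000/1.5 = 0.7500
R = −Δy/(cos θ' − cos θ) = 2.0000
v = R·ω = 2.0000·0.7500 = 1.5000

v = 1.5000, ω = 0.7500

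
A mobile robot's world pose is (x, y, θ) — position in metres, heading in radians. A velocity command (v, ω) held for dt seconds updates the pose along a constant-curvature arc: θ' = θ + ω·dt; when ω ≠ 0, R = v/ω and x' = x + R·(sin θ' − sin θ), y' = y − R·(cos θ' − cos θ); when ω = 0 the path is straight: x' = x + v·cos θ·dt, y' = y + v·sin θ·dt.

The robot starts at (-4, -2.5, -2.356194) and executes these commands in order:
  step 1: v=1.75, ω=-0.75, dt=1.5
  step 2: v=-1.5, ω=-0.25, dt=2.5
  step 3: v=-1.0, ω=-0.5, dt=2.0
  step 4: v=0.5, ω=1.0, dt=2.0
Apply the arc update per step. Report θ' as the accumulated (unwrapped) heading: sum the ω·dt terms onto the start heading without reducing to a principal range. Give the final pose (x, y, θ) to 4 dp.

step 1: θ'=-3.4812 (R=-2.3333) → pose (-6.4272, -3.0502, -3.4812)
step 2: θ'=-4.1062 (R=6.0000) → pose (-3.4949, -5.2890, -4.1062)
step 3: θ'=-5.1062 (R=2.0000) → pose (-3.2916, -7.1959, -5.1062)
step 4: θ'=-3.1062 (R=0.5000) → pose (-3.7711, -6.5044, -3.1062)

(-3.7711, -6.5044, -3.1062)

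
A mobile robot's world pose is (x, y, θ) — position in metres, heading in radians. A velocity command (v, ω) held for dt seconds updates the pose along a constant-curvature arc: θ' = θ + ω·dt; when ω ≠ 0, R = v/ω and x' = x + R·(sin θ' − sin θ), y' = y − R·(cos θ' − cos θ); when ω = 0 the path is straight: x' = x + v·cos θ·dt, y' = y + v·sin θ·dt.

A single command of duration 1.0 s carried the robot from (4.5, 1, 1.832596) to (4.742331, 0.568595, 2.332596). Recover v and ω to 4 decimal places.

Δθ = 2.332596 − 1.832596 = 0.500000
ω = Δθ/dt = 0.500000/1.0 = 0.5000
R = −Δy/(cos θ' − cos θ) = -1.0000
v = R·ω = -1.0000·0.5000 = -0.5000

v = -0.5000, ω = 0.5000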